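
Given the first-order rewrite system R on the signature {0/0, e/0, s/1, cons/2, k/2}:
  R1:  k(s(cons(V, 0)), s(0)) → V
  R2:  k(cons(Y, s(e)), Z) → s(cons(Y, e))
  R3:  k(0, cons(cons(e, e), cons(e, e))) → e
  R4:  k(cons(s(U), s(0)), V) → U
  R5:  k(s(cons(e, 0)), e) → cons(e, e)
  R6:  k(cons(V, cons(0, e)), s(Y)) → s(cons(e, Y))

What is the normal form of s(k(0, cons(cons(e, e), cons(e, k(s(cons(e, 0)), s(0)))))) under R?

1. s(k(0, cons(cons(e, e), cons(e, k(s(cons(e, 0)), s(0))))))  →  s(k(0, cons(cons(e, e), cons(e, e))))   [R1 at 1.2.2.2]
2. s(k(0, cons(cons(e, e), cons(e, e))))  →  s(e)   [R3 at 1]

s(e)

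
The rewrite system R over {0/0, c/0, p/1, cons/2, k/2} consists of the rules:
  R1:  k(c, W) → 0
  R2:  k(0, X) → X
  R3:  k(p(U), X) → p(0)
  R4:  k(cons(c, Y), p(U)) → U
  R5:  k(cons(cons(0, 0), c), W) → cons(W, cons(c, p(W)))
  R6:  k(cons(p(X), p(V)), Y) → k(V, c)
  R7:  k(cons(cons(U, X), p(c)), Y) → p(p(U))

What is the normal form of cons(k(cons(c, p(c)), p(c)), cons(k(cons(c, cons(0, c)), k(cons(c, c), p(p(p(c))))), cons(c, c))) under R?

1. cons(k(cons(c, p(c)), p(c)), cons(k(cons(c, cons(0, c)), k(cons(c, c), p(p(p(c))))), cons(c, c)))  →  cons(c, cons(k(cons(c, cons(0, c)), k(cons(c, c), p(p(p(c))))), cons(c, c)))   [R4 at 1]
2. cons(c, cons(k(cons(c, cons(0, c)), k(cons(c, c), p(p(p(c))))), cons(c, c)))  →  cons(c, cons(k(cons(c, cons(0, c)), p(p(c))), cons(c, c)))   [R4 at 2.1.2]
3. cons(c, cons(k(cons(c, cons(0, c)), p(p(c))), cons(c, c)))  →  cons(c, cons(p(c), cons(c, c)))   [R4 at 2.1]

cons(c, cons(p(c), cons(c, c)))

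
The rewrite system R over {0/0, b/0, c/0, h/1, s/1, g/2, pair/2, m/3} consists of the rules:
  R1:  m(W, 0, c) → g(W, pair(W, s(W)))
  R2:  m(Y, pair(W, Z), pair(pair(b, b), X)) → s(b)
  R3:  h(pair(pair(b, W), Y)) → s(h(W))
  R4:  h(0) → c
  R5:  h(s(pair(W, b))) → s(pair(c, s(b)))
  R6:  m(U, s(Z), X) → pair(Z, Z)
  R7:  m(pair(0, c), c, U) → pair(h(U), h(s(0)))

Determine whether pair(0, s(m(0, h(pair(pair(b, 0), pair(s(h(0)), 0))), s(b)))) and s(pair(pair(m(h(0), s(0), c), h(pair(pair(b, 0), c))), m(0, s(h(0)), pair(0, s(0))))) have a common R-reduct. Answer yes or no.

Reduce t₁ = pair(0, s(m(0, h(pair(pair(b, 0), pair(s(h(0)), 0))), s(b)))):
1. pair(0, s(m(0, h(pair(pair(b, 0), pair(s(h(0)), 0))), s(b))))  →  pair(0, s(m(0, s(h(0)), s(b))))   [R3 at 2.1.2]
2. pair(0, s(m(0, s(h(0)), s(b))))  →  pair(0, s(pair(h(0), h(0))))   [R6 at 2.1]
3. pair(0, s(pair(h(0), h(0))))  →  pair(0, s(pair(c, h(0))))   [R4 at 2.1.1]
4. pair(0, s(pair(c, h(0))))  →  pair(0, s(pair(c, c)))   [R4 at 2.1.2]

Reduce t₂ = s(pair(pair(m(h(0), s(0), c), h(pair(pair(b, 0), c))), m(0, s(h(0)), pair(0, s(0))))):
1. s(pair(pair(m(h(0), s(0), c), h(pair(pair(b, 0), c))), m(0, s(h(0)), pair(0, s(0)))))  →  s(pair(pair(pair(0, 0), h(pair(pair(b, 0), c))), m(0, s(h(0)), pair(0, s(0)))))   [R6 at 1.1.1]
2. s(pair(pair(pair(0, 0), h(pair(pair(b, 0), c))), m(0, s(h(0)), pair(0, s(0)))))  →  s(pair(pair(pair(0, 0), s(h(0))), m(0, s(h(0)), pair(0, s(0)))))   [R3 at 1.1.2]
3. s(pair(pair(pair(0, 0), s(h(0))), m(0, s(h(0)), pair(0, s(0)))))  →  s(pair(pair(pair(0, 0), s(c)), m(0, s(h(0)), pair(0, s(0)))))   [R4 at 1.1.2.1]
4. s(pair(pair(pair(0, 0), s(c)), m(0, s(h(0)), pair(0, s(0)))))  →  s(pair(pair(pair(0, 0), s(c)), pair(h(0), h(0))))   [R6 at 1.2]
5. s(pair(pair(pair(0, 0), s(c)), pair(h(0), h(0))))  →  s(pair(pair(pair(0, 0), s(c)), pair(c, h(0))))   [R4 at 1.2.1]
6. s(pair(pair(pair(0, 0), s(c)), pair(c, h(0))))  →  s(pair(pair(pair(0, 0), s(c)), pair(c, c)))   [R4 at 1.2.2]

no — NF(t₁) = pair(0, s(pair(c, c))), NF(t₂) = s(pair(pair(pair(0, 0), s(c)), pair(c, c)))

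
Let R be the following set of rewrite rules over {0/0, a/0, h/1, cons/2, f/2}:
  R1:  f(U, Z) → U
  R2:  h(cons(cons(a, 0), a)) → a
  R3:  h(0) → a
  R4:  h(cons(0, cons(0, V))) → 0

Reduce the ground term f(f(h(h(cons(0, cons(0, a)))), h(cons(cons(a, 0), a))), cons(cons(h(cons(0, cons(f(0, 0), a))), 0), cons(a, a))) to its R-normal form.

1. f(f(h(h(cons(0, cons(0, a)))), h(cons(cons(a, 0), a))), cons(cons(h(cons(0, cons(f(0, 0), a))), 0), cons(a, a)))  →  f(h(h(cons(0, cons(0, a)))), h(cons(cons(a, 0), a)))   [R1 at ε]
2. f(h(h(cons(0, cons(0, a)))), h(cons(cons(a, 0), a)))  →  h(h(cons(0, cons(0, a))))   [R1 at ε]
3. h(h(cons(0, cons(0, a))))  →  h(0)   [R4 at 1]
4. h(0)  →  a   [R3 at ε]

a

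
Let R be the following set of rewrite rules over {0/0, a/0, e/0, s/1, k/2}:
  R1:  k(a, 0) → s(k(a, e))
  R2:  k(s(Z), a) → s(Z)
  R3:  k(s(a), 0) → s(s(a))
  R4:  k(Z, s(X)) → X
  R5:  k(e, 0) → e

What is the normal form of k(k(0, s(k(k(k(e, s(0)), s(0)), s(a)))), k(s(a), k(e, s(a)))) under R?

1. k(k(0, s(k(k(k(e, s(0)), s(0)), s(a)))), k(s(a), k(e, s(a))))  →  k(k(k(k(e, s(0)), s(0)), s(a)), k(s(a), k(e, s(a))))   [R4 at 1]
2. k(k(k(k(e, s(0)), s(0)), s(a)), k(s(a), k(e, s(a))))  →  k(a, k(s(a), k(e, s(a))))   [R4 at 1]
3. k(a, k(s(a), k(e, s(a))))  →  k(a, k(s(a), a))   [R4 at 2.2]
4. k(a, k(s(a), a))  →  k(a, s(a))   [R2 at 2]
5. k(a, s(a))  →  a   [R4 at ε]

a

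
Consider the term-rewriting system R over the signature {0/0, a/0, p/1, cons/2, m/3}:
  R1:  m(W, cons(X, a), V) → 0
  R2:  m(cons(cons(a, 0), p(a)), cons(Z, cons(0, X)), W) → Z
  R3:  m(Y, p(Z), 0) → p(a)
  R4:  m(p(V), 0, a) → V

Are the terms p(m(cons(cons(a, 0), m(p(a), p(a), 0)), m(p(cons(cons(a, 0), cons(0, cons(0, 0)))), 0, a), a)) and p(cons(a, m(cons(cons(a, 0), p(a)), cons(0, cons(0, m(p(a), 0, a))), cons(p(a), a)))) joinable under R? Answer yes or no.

yes — NF(t₁) = p(cons(a, 0)), NF(t₂) = p(cons(a, 0))

Reduce t₁ = p(m(cons(cons(a, 0), m(p(a), p(a), 0)), m(p(cons(cons(a, 0), cons(0, cons(0, 0)))), 0, a), a)):
1. p(m(cons(cons(a, 0), m(p(a), p(a), 0)), m(p(cons(cons(a, 0), cons(0, cons(0, 0)))), 0, a), a))  →  p(m(cons(cons(a, 0), p(a)), m(p(cons(cons(a, 0), cons(0, cons(0, 0)))), 0, a), a))   [R3 at 1.1.2]
2. p(m(cons(cons(a, 0), p(a)), m(p(cons(cons(a, 0), cons(0, cons(0, 0)))), 0, a), a))  →  p(m(cons(cons(a, 0), p(a)), cons(cons(a, 0), cons(0, cons(0, 0))), a))   [R4 at 1.2]
3. p(m(cons(cons(a, 0), p(a)), cons(cons(a, 0), cons(0, cons(0, 0))), a))  →  p(cons(a, 0))   [R2 at 1]

Reduce t₂ = p(cons(a, m(cons(cons(a, 0), p(a)), cons(0, cons(0, m(p(a), 0, a))), cons(p(a), a)))):
1. p(cons(a, m(cons(cons(a, 0), p(a)), cons(0, cons(0, m(p(a), 0, a))), cons(p(a), a))))  →  p(cons(a, 0))   [R2 at 1.2]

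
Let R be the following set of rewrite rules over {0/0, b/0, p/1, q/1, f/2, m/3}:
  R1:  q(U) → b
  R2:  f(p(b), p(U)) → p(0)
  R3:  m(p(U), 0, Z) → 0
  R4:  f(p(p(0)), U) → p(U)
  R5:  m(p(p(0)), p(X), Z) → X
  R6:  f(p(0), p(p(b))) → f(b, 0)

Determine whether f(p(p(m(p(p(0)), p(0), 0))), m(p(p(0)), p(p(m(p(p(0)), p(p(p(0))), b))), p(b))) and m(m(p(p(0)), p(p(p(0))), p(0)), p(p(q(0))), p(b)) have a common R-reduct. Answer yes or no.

no — NF(t₁) = p(p(p(p(0)))), NF(t₂) = p(b)

Reduce t₁ = f(p(p(m(p(p(0)), p(0), 0))), m(p(p(0)), p(p(m(p(p(0)), p(p(p(0))), b))), p(b))):
1. f(p(p(m(p(p(0)), p(0), 0))), m(p(p(0)), p(p(m(p(p(0)), p(p(p(0))), b))), p(b)))  →  f(p(p(0)), m(p(p(0)), p(p(m(p(p(0)), p(p(p(0))), b))), p(b)))   [R5 at 1.1.1]
2. f(p(p(0)), m(p(p(0)), p(p(m(p(p(0)), p(p(p(0))), b))), p(b)))  →  p(m(p(p(0)), p(p(m(p(p(0)), p(p(p(0))), b))), p(b)))   [R4 at ε]
3. p(m(p(p(0)), p(p(m(p(p(0)), p(p(p(0))), b))), p(b)))  →  p(p(m(p(p(0)), p(p(p(0))), b)))   [R5 at 1]
4. p(p(m(p(p(0)), p(p(p(0))), b)))  →  p(p(p(p(0))))   [R5 at 1.1]

Reduce t₂ = m(m(p(p(0)), p(p(p(0))), p(0)), p(p(q(0))), p(b)):
1. m(m(p(p(0)), p(p(p(0))), p(0)), p(p(q(0))), p(b))  →  m(p(p(0)), p(p(q(0))), p(b))   [R5 at 1]
2. m(p(p(0)), p(p(q(0))), p(b))  →  p(q(0))   [R5 at ε]
3. p(q(0))  →  p(b)   [R1 at 1]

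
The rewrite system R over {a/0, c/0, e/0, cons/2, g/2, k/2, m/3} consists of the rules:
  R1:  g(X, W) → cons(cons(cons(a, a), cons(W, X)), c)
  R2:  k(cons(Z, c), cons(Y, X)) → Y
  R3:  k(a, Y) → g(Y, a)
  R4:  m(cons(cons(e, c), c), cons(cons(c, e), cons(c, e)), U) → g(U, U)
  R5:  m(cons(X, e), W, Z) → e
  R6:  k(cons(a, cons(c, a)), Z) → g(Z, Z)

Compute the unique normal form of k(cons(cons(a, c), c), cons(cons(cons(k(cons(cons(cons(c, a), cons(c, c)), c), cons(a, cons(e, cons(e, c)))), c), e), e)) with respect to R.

1. k(cons(cons(a, c), c), cons(cons(cons(k(cons(cons(cons(c, a), cons(c, c)), c), cons(a, cons(e, cons(e, c)))), c), e), e))  →  cons(cons(k(cons(cons(cons(c, a), cons(c, c)), c), cons(a, cons(e, cons(e, c)))), c), e)   [R2 at ε]
2. cons(cons(k(cons(cons(cons(c, a), cons(c, c)), c), cons(a, cons(e, cons(e, c)))), c), e)  →  cons(cons(a, c), e)   [R2 at 1.1]

cons(cons(a, c), e)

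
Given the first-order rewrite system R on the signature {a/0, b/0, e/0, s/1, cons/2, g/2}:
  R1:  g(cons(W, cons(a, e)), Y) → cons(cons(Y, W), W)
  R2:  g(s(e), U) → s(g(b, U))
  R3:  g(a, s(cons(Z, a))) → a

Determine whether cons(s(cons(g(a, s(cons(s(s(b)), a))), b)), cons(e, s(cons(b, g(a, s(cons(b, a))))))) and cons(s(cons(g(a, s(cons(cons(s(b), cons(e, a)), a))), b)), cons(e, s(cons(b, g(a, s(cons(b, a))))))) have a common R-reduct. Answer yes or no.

yes — NF(t₁) = cons(s(cons(a, b)), cons(e, s(cons(b, a)))), NF(t₂) = cons(s(cons(a, b)), cons(e, s(cons(b, a))))

Reduce t₁ = cons(s(cons(g(a, s(cons(s(s(b)), a))), b)), cons(e, s(cons(b, g(a, s(cons(b, a))))))):
1. cons(s(cons(g(a, s(cons(s(s(b)), a))), b)), cons(e, s(cons(b, g(a, s(cons(b, a)))))))  →  cons(s(cons(a, b)), cons(e, s(cons(b, g(a, s(cons(b, a)))))))   [R3 at 1.1.1]
2. cons(s(cons(a, b)), cons(e, s(cons(b, g(a, s(cons(b, a)))))))  →  cons(s(cons(a, b)), cons(e, s(cons(b, a))))   [R3 at 2.2.1.2]

Reduce t₂ = cons(s(cons(g(a, s(cons(cons(s(b), cons(e, a)), a))), b)), cons(e, s(cons(b, g(a, s(cons(b, a))))))):
1. cons(s(cons(g(a, s(cons(cons(s(b), cons(e, a)), a))), b)), cons(e, s(cons(b, g(a, s(cons(b, a)))))))  →  cons(s(cons(a, b)), cons(e, s(cons(b, g(a, s(cons(b, a)))))))   [R3 at 1.1.1]
2. cons(s(cons(a, b)), cons(e, s(cons(b, g(a, s(cons(b, a)))))))  →  cons(s(cons(a, b)), cons(e, s(cons(b, a))))   [R3 at 2.2.1.2]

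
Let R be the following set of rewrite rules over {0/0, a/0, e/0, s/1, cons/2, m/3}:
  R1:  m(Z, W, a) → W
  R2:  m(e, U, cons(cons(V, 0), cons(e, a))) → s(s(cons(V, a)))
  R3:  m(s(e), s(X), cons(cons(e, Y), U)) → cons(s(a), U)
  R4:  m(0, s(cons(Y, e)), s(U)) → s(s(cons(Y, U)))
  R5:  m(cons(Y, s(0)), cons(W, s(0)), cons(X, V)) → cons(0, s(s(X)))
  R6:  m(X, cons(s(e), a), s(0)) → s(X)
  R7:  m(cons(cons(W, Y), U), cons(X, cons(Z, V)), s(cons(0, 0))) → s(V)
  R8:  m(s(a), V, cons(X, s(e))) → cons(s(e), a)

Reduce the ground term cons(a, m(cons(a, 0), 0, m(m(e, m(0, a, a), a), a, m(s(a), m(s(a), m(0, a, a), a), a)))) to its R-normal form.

cons(a, 0)

1. cons(a, m(cons(a, 0), 0, m(m(e, m(0, a, a), a), a, m(s(a), m(s(a), m(0, a, a), a), a))))  →  cons(a, m(cons(a, 0), 0, m(m(0, a, a), a, m(s(a), m(s(a), m(0, a, a), a), a))))   [R1 at 2.3.1]
2. cons(a, m(cons(a, 0), 0, m(m(0, a, a), a, m(s(a), m(s(a), m(0, a, a), a), a))))  →  cons(a, m(cons(a, 0), 0, m(a, a, m(s(a), m(s(a), m(0, a, a), a), a))))   [R1 at 2.3.1]
3. cons(a, m(cons(a, 0), 0, m(a, a, m(s(a), m(s(a), m(0, a, a), a), a))))  →  cons(a, m(cons(a, 0), 0, m(a, a, m(s(a), m(0, a, a), a))))   [R1 at 2.3.3]
4. cons(a, m(cons(a, 0), 0, m(a, a, m(s(a), m(0, a, a), a))))  →  cons(a, m(cons(a, 0), 0, m(a, a, m(0, a, a))))   [R1 at 2.3.3]
5. cons(a, m(cons(a, 0), 0, m(a, a, m(0, a, a))))  →  cons(a, m(cons(a, 0), 0, m(a, a, a)))   [R1 at 2.3.3]
6. cons(a, m(cons(a, 0), 0, m(a, a, a)))  →  cons(a, m(cons(a, 0), 0, a))   [R1 at 2.3]
7. cons(a, m(cons(a, 0), 0, a))  →  cons(a, 0)   [R1 at 2]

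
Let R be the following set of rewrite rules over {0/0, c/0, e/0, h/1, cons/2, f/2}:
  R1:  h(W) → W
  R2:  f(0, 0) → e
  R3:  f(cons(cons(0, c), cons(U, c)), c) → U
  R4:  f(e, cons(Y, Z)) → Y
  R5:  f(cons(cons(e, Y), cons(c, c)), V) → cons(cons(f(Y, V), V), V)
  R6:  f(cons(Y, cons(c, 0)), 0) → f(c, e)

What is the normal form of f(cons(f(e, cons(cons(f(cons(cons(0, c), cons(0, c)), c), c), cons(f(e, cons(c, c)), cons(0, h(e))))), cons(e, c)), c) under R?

e

1. f(cons(f(e, cons(cons(f(cons(cons(0, c), cons(0, c)), c), c), cons(f(e, cons(c, c)), cons(0, h(e))))), cons(e, c)), c)  →  f(cons(cons(f(cons(cons(0, c), cons(0, c)), c), c), cons(e, c)), c)   [R4 at 1.1]
2. f(cons(cons(f(cons(cons(0, c), cons(0, c)), c), c), cons(e, c)), c)  →  f(cons(cons(0, c), cons(e, c)), c)   [R3 at 1.1.1]
3. f(cons(cons(0, c), cons(e, c)), c)  →  e   [R3 at ε]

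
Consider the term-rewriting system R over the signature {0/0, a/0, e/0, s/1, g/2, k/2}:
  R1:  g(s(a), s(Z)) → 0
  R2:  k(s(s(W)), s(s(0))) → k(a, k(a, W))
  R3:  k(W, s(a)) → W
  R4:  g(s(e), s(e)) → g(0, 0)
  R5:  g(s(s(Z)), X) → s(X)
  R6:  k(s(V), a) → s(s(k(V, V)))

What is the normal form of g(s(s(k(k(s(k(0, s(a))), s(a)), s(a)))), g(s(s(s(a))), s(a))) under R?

s(s(s(a)))

1. g(s(s(k(k(s(k(0, s(a))), s(a)), s(a)))), g(s(s(s(a))), s(a)))  →  s(g(s(s(s(a))), s(a)))   [R5 at ε]
2. s(g(s(s(s(a))), s(a)))  →  s(s(s(a)))   [R5 at 1]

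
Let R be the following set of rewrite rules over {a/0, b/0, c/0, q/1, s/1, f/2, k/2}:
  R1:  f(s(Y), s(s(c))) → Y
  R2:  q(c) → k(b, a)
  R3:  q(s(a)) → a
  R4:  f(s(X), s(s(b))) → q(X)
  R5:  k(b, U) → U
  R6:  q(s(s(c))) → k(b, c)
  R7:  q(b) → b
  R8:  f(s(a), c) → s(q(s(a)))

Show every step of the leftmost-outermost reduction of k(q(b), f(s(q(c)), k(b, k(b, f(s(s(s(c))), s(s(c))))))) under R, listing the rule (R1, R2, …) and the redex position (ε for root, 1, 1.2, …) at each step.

1. k(q(b), f(s(q(c)), k(b, k(b, f(s(s(s(c))), s(s(c)))))))  →  k(b, f(s(q(c)), k(b, k(b, f(s(s(s(c))), s(s(c)))))))   [R7 at 1]
2. k(b, f(s(q(c)), k(b, k(b, f(s(s(s(c))), s(s(c)))))))  →  f(s(q(c)), k(b, k(b, f(s(s(s(c))), s(s(c))))))   [R5 at ε]
3. f(s(q(c)), k(b, k(b, f(s(s(s(c))), s(s(c))))))  →  f(s(k(b, a)), k(b, k(b, f(s(s(s(c))), s(s(c))))))   [R2 at 1.1]
4. f(s(k(b, a)), k(b, k(b, f(s(s(s(c))), s(s(c))))))  →  f(s(a), k(b, k(b, f(s(s(s(c))), s(s(c))))))   [R5 at 1.1]
5. f(s(a), k(b, k(b, f(s(s(s(c))), s(s(c))))))  →  f(s(a), k(b, f(s(s(s(c))), s(s(c)))))   [R5 at 2]
6. f(s(a), k(b, f(s(s(s(c))), s(s(c)))))  →  f(s(a), f(s(s(s(c))), s(s(c))))   [R5 at 2]
7. f(s(a), f(s(s(s(c))), s(s(c))))  →  f(s(a), s(s(c)))   [R1 at 2]
8. f(s(a), s(s(c)))  →  a   [R1 at ε]

a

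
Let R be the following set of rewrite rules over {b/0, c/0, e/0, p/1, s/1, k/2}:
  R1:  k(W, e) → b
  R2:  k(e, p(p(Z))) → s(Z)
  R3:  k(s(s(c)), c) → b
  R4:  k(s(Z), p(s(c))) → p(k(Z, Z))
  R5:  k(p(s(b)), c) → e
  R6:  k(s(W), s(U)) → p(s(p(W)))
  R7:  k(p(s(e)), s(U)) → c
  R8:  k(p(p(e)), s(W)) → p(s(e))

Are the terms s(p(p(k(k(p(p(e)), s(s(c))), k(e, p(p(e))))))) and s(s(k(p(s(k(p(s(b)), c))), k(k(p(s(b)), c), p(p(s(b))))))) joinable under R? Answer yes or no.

Reduce t₁ = s(p(p(k(k(p(p(e)), s(s(c))), k(e, p(p(e))))))):
1. s(p(p(k(k(p(p(e)), s(s(c))), k(e, p(p(e)))))))  →  s(p(p(k(p(s(e)), k(e, p(p(e)))))))   [R8 at 1.1.1.1]
2. s(p(p(k(p(s(e)), k(e, p(p(e)))))))  →  s(p(p(k(p(s(e)), s(e)))))   [R2 at 1.1.1.2]
3. s(p(p(k(p(s(e)), s(e)))))  →  s(p(p(c)))   [R7 at 1.1.1]

Reduce t₂ = s(s(k(p(s(k(p(s(b)), c))), k(k(p(s(b)), c), p(p(s(b))))))):
1. s(s(k(p(s(k(p(s(b)), c))), k(k(p(s(b)), c), p(p(s(b)))))))  →  s(s(k(p(s(e)), k(k(p(s(b)), c), p(p(s(b)))))))   [R5 at 1.1.1.1.1]
2. s(s(k(p(s(e)), k(k(p(s(b)), c), p(p(s(b)))))))  →  s(s(k(p(s(e)), k(e, p(p(s(b)))))))   [R5 at 1.1.2.1]
3. s(s(k(p(s(e)), k(e, p(p(s(b)))))))  →  s(s(k(p(s(e)), s(s(b)))))   [R2 at 1.1.2]
4. s(s(k(p(s(e)), s(s(b)))))  →  s(s(c))   [R7 at 1.1]

no — NF(t₁) = s(p(p(c))), NF(t₂) = s(s(c))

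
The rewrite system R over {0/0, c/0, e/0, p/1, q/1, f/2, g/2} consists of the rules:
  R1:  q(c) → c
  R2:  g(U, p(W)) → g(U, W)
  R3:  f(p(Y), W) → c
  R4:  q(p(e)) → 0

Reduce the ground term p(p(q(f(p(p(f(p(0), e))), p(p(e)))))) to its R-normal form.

1. p(p(q(f(p(p(f(p(0), e))), p(p(e))))))  →  p(p(q(c)))   [R3 at 1.1.1]
2. p(p(q(c)))  →  p(p(c))   [R1 at 1.1]

p(p(c))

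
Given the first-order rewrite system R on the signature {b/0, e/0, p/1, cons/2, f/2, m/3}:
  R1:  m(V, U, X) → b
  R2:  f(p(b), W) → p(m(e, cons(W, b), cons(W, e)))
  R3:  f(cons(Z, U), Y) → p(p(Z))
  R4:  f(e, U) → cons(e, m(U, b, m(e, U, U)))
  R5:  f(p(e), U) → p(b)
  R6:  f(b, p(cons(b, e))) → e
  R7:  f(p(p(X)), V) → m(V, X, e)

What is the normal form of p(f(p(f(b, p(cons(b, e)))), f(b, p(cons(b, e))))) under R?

p(p(b))

1. p(f(p(f(b, p(cons(b, e)))), f(b, p(cons(b, e)))))  →  p(f(p(e), f(b, p(cons(b, e)))))   [R6 at 1.1.1]
2. p(f(p(e), f(b, p(cons(b, e)))))  →  p(p(b))   [R5 at 1]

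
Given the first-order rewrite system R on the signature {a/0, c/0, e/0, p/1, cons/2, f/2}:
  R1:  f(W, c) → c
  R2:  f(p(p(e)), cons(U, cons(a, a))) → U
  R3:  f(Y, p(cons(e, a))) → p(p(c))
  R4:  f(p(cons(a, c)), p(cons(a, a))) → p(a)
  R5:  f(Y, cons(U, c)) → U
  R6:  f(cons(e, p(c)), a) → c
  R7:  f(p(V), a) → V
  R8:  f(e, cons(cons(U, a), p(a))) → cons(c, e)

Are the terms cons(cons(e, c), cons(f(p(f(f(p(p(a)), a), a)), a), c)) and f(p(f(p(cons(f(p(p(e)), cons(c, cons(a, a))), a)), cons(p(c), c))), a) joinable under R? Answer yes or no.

Reduce t₁ = cons(cons(e, c), cons(f(p(f(f(p(p(a)), a), a)), a), c)):
1. cons(cons(e, c), cons(f(p(f(f(p(p(a)), a), a)), a), c))  →  cons(cons(e, c), cons(f(f(p(p(a)), a), a), c))   [R7 at 2.1]
2. cons(cons(e, c), cons(f(f(p(p(a)), a), a), c))  →  cons(cons(e, c), cons(f(p(a), a), c))   [R7 at 2.1.1]
3. cons(cons(e, c), cons(f(p(a), a), c))  →  cons(cons(e, c), cons(a, c))   [R7 at 2.1]

Reduce t₂ = f(p(f(p(cons(f(p(p(e)), cons(c, cons(a, a))), a)), cons(p(c), c))), a):
1. f(p(f(p(cons(f(p(p(e)), cons(c, cons(a, a))), a)), cons(p(c), c))), a)  →  f(p(cons(f(p(p(e)), cons(c, cons(a, a))), a)), cons(p(c), c))   [R7 at ε]
2. f(p(cons(f(p(p(e)), cons(c, cons(a, a))), a)), cons(p(c), c))  →  p(c)   [R5 at ε]

no — NF(t₁) = cons(cons(e, c), cons(a, c)), NF(t₂) = p(c)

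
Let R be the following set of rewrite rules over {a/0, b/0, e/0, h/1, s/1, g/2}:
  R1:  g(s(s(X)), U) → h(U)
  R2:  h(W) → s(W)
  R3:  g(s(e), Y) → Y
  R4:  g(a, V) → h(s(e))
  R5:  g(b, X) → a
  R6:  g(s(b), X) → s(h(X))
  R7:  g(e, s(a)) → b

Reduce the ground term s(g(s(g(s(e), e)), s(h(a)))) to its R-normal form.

s(s(s(a)))

1. s(g(s(g(s(e), e)), s(h(a))))  →  s(g(s(e), s(h(a))))   [R3 at 1.1.1]
2. s(g(s(e), s(h(a))))  →  s(s(h(a)))   [R3 at 1]
3. s(s(h(a)))  →  s(s(s(a)))   [R2 at 1.1]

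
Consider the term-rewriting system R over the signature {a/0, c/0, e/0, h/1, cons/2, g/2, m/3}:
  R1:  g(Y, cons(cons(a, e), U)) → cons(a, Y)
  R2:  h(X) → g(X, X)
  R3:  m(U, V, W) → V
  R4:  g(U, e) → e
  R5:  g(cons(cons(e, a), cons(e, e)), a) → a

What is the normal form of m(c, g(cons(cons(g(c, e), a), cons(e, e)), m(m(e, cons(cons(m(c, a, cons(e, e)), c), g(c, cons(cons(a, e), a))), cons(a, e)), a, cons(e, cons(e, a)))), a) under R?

a

1. m(c, g(cons(cons(g(c, e), a), cons(e, e)), m(m(e, cons(cons(m(c, a, cons(e, e)), c), g(c, cons(cons(a, e), a))), cons(a, e)), a, cons(e, cons(e, a)))), a)  →  g(cons(cons(g(c, e), a), cons(e, e)), m(m(e, cons(cons(m(c, a, cons(e, e)), c), g(c, cons(cons(a, e), a))), cons(a, e)), a, cons(e, cons(e, a))))   [R3 at ε]
2. g(cons(cons(g(c, e), a), cons(e, e)), m(m(e, cons(cons(m(c, a, cons(e, e)), c), g(c, cons(cons(a, e), a))), cons(a, e)), a, cons(e, cons(e, a))))  →  g(cons(cons(e, a), cons(e, e)), m(m(e, cons(cons(m(c, a, cons(e, e)), c), g(c, cons(cons(a, e), a))), cons(a, e)), a, cons(e, cons(e, a))))   [R4 at 1.1.1]
3. g(cons(cons(e, a), cons(e, e)), m(m(e, cons(cons(m(c, a, cons(e, e)), c), g(c, cons(cons(a, e), a))), cons(a, e)), a, cons(e, cons(e, a))))  →  g(cons(cons(e, a), cons(e, e)), a)   [R3 at 2]
4. g(cons(cons(e, a), cons(e, e)), a)  →  a   [R5 at ε]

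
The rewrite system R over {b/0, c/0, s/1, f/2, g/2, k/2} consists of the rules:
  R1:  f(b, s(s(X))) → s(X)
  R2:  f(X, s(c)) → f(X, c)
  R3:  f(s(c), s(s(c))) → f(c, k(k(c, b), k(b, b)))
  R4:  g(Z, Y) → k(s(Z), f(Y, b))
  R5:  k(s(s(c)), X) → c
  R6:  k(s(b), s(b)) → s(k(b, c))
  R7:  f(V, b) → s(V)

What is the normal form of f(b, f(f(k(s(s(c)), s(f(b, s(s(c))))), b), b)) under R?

s(c)

1. f(b, f(f(k(s(s(c)), s(f(b, s(s(c))))), b), b))  →  f(b, s(f(k(s(s(c)), s(f(b, s(s(c))))), b)))   [R7 at 2]
2. f(b, s(f(k(s(s(c)), s(f(b, s(s(c))))), b)))  →  f(b, s(s(k(s(s(c)), s(f(b, s(s(c))))))))   [R7 at 2.1]
3. f(b, s(s(k(s(s(c)), s(f(b, s(s(c))))))))  →  s(k(s(s(c)), s(f(b, s(s(c))))))   [R1 at ε]
4. s(k(s(s(c)), s(f(b, s(s(c))))))  →  s(c)   [R5 at 1]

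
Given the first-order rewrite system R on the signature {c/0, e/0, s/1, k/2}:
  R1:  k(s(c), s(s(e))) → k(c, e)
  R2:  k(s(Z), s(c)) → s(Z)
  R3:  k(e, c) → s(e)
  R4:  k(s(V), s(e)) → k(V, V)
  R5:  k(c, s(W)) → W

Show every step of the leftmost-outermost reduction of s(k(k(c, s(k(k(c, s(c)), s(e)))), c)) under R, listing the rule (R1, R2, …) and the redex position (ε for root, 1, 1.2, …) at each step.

s(s(e))

1. s(k(k(c, s(k(k(c, s(c)), s(e)))), c))  →  s(k(k(k(c, s(c)), s(e)), c))   [R5 at 1.1]
2. s(k(k(k(c, s(c)), s(e)), c))  →  s(k(k(c, s(e)), c))   [R5 at 1.1.1]
3. s(k(k(c, s(e)), c))  →  s(k(e, c))   [R5 at 1.1]
4. s(k(e, c))  →  s(s(e))   [R3 at 1]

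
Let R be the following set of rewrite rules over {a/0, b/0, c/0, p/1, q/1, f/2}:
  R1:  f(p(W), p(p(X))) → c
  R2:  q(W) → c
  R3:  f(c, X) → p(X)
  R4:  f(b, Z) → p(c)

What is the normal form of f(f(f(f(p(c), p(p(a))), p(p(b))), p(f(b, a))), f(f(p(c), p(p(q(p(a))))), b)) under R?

p(p(b))

1. f(f(f(f(p(c), p(p(a))), p(p(b))), p(f(b, a))), f(f(p(c), p(p(q(p(a))))), b))  →  f(f(f(c, p(p(b))), p(f(b, a))), f(f(p(c), p(p(q(p(a))))), b))   [R1 at 1.1.1]
2. f(f(f(c, p(p(b))), p(f(b, a))), f(f(p(c), p(p(q(p(a))))), b))  →  f(f(p(p(p(b))), p(f(b, a))), f(f(p(c), p(p(q(p(a))))), b))   [R3 at 1.1]
3. f(f(p(p(p(b))), p(f(b, a))), f(f(p(c), p(p(q(p(a))))), b))  →  f(f(p(p(p(b))), p(p(c))), f(f(p(c), p(p(q(p(a))))), b))   [R4 at 1.2.1]
4. f(f(p(p(p(b))), p(p(c))), f(f(p(c), p(p(q(p(a))))), b))  →  f(c, f(f(p(c), p(p(q(p(a))))), b))   [R1 at 1]
5. f(c, f(f(p(c), p(p(q(p(a))))), b))  →  p(f(f(p(c), p(p(q(p(a))))), b))   [R3 at ε]
6. p(f(f(p(c), p(p(q(p(a))))), b))  →  p(f(c, b))   [R1 at 1.1]
7. p(f(c, b))  →  p(p(b))   [R3 at 1]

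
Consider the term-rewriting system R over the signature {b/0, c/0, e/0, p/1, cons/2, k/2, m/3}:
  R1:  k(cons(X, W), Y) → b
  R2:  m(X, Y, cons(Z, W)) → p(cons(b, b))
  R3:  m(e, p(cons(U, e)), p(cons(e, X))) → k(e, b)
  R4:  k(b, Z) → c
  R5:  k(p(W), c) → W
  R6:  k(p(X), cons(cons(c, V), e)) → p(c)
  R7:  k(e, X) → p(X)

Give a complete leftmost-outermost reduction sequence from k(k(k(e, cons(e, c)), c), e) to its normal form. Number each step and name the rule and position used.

b

1. k(k(k(e, cons(e, c)), c), e)  →  k(k(p(cons(e, c)), c), e)   [R7 at 1.1]
2. k(k(p(cons(e, c)), c), e)  →  k(cons(e, c), e)   [R5 at 1]
3. k(cons(e, c), e)  →  b   [R1 at ε]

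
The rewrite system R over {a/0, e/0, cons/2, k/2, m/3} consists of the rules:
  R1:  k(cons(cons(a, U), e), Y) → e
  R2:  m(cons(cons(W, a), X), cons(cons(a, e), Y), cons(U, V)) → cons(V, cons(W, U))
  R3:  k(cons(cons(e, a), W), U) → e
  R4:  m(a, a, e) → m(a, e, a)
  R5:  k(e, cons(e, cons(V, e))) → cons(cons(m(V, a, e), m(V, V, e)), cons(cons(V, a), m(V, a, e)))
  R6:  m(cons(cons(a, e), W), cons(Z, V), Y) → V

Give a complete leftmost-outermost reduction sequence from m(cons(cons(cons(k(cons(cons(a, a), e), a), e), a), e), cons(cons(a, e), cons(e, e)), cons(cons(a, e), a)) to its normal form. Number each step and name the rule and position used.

1. m(cons(cons(cons(k(cons(cons(a, a), e), a), e), a), e), cons(cons(a, e), cons(e, e)), cons(cons(a, e), a))  →  cons(a, cons(cons(k(cons(cons(a, a), e), a), e), cons(a, e)))   [R2 at ε]
2. cons(a, cons(cons(k(cons(cons(a, a), e), a), e), cons(a, e)))  →  cons(a, cons(cons(e, e), cons(a, e)))   [R1 at 2.1.1]

cons(a, cons(cons(e, e), cons(a, e)))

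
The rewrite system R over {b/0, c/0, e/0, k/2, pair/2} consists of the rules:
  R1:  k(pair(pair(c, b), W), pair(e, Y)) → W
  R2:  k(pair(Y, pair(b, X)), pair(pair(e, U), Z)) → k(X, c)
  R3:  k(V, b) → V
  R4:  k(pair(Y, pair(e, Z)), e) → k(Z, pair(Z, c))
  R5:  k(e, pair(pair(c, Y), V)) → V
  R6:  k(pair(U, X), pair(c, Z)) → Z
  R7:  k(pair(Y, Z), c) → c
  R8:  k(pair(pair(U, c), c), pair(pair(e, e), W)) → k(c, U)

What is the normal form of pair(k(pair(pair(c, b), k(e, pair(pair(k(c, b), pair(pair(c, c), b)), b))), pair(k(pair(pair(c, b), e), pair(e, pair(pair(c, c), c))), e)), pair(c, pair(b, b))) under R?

pair(b, pair(c, pair(b, b)))

1. pair(k(pair(pair(c, b), k(e, pair(pair(k(c, b), pair(pair(c, c), b)), b))), pair(k(pair(pair(c, b), e), pair(e, pair(pair(c, c), c))), e)), pair(c, pair(b, b)))  →  pair(k(pair(pair(c, b), k(e, pair(pair(c, pair(pair(c, c), b)), b))), pair(k(pair(pair(c, b), e), pair(e, pair(pair(c, c), c))), e)), pair(c, pair(b, b)))   [R3 at 1.1.2.2.1.1]
2. pair(k(pair(pair(c, b), k(e, pair(pair(c, pair(pair(c, c), b)), b))), pair(k(pair(pair(c, b), e), pair(e, pair(pair(c, c), c))), e)), pair(c, pair(b, b)))  →  pair(k(pair(pair(c, b), b), pair(k(pair(pair(c, b), e), pair(e, pair(pair(c, c), c))), e)), pair(c, pair(b, b)))   [R5 at 1.1.2]
3. pair(k(pair(pair(c, b), b), pair(k(pair(pair(c, b), e), pair(e, pair(pair(c, c), c))), e)), pair(c, pair(b, b)))  →  pair(k(pair(pair(c, b), b), pair(e, e)), pair(c, pair(b, b)))   [R1 at 1.2.1]
4. pair(k(pair(pair(c, b), b), pair(e, e)), pair(c, pair(b, b)))  →  pair(b, pair(c, pair(b, b)))   [R1 at 1]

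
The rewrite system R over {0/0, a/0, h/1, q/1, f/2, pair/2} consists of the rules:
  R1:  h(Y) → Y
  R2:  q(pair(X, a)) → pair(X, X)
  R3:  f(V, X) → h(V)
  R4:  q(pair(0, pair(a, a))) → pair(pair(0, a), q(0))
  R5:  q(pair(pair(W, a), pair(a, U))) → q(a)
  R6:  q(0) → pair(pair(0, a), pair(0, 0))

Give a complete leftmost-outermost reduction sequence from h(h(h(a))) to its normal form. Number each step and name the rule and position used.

a

1. h(h(h(a)))  →  h(h(a))   [R1 at ε]
2. h(h(a))  →  h(a)   [R1 at ε]
3. h(a)  →  a   [R1 at ε]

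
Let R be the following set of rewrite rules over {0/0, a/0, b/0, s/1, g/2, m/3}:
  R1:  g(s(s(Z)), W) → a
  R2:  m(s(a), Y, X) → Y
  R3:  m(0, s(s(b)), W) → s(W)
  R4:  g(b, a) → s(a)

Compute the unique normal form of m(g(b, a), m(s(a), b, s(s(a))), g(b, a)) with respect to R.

b

1. m(g(b, a), m(s(a), b, s(s(a))), g(b, a))  →  m(s(a), m(s(a), b, s(s(a))), g(b, a))   [R4 at 1]
2. m(s(a), m(s(a), b, s(s(a))), g(b, a))  →  m(s(a), b, s(s(a)))   [R2 at ε]
3. m(s(a), b, s(s(a)))  →  b   [R2 at ε]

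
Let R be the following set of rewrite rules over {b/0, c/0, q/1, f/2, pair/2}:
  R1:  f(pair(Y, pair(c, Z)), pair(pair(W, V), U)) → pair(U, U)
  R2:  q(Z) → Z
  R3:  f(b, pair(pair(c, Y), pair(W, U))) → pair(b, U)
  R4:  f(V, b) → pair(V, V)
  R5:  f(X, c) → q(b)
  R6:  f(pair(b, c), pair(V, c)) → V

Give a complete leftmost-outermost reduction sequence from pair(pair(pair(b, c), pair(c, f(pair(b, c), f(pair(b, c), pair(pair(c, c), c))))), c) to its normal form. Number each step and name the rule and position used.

pair(pair(pair(b, c), pair(c, c)), c)

1. pair(pair(pair(b, c), pair(c, f(pair(b, c), f(pair(b, c), pair(pair(c, c), c))))), c)  →  pair(pair(pair(b, c), pair(c, f(pair(b, c), pair(c, c)))), c)   [R6 at 1.2.2.2]
2. pair(pair(pair(b, c), pair(c, f(pair(b, c), pair(c, c)))), c)  →  pair(pair(pair(b, c), pair(c, c)), c)   [R6 at 1.2.2]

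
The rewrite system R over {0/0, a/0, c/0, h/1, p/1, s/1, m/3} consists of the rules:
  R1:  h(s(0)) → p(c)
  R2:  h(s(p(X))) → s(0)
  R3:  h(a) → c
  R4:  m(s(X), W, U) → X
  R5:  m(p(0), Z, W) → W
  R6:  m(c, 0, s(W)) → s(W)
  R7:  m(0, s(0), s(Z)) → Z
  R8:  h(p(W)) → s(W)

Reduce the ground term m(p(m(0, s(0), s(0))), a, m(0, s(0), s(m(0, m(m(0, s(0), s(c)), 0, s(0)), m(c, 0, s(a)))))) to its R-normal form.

a

1. m(p(m(0, s(0), s(0))), a, m(0, s(0), s(m(0, m(m(0, s(0), s(c)), 0, s(0)), m(c, 0, s(a))))))  →  m(p(0), a, m(0, s(0), s(m(0, m(m(0, s(0), s(c)), 0, s(0)), m(c, 0, s(a))))))   [R7 at 1.1]
2. m(p(0), a, m(0, s(0), s(m(0, m(m(0, s(0), s(c)), 0, s(0)), m(c, 0, s(a))))))  →  m(0, s(0), s(m(0, m(m(0, s(0), s(c)), 0, s(0)), m(c, 0, s(a)))))   [R5 at ε]
3. m(0, s(0), s(m(0, m(m(0, s(0), s(c)), 0, s(0)), m(c, 0, s(a)))))  →  m(0, m(m(0, s(0), s(c)), 0, s(0)), m(c, 0, s(a)))   [R7 at ε]
4. m(0, m(m(0, s(0), s(c)), 0, s(0)), m(c, 0, s(a)))  →  m(0, m(c, 0, s(0)), m(c, 0, s(a)))   [R7 at 2.1]
5. m(0, m(c, 0, s(0)), m(c, 0, s(a)))  →  m(0, s(0), m(c, 0, s(a)))   [R6 at 2]
6. m(0, s(0), m(c, 0, s(a)))  →  m(0, s(0), s(a))   [R6 at 3]
7. m(0, s(0), s(a))  →  a   [R7 at ε]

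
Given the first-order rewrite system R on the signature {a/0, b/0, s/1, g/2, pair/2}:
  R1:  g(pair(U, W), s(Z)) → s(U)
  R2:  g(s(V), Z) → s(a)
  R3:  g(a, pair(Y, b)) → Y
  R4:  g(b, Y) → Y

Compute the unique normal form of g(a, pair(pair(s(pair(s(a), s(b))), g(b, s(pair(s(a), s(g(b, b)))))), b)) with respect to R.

1. g(a, pair(pair(s(pair(s(a), s(b))), g(b, s(pair(s(a), s(g(b, b)))))), b))  →  pair(s(pair(s(a), s(b))), g(b, s(pair(s(a), s(g(b, b))))))   [R3 at ε]
2. pair(s(pair(s(a), s(b))), g(b, s(pair(s(a), s(g(b, b))))))  →  pair(s(pair(s(a), s(b))), s(pair(s(a), s(g(b, b)))))   [R4 at 2]
3. pair(s(pair(s(a), s(b))), s(pair(s(a), s(g(b, b)))))  →  pair(s(pair(s(a), s(b))), s(pair(s(a), s(b))))   [R4 at 2.1.2.1]

pair(s(pair(s(a), s(b))), s(pair(s(a), s(b))))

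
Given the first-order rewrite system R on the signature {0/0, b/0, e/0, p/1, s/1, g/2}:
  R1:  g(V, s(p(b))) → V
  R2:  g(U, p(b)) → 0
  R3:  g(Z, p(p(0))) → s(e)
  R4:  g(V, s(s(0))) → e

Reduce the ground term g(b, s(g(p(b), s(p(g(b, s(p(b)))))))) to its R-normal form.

b

1. g(b, s(g(p(b), s(p(g(b, s(p(b))))))))  →  g(b, s(g(p(b), s(p(b)))))   [R1 at 2.1.2.1.1]
2. g(b, s(g(p(b), s(p(b)))))  →  g(b, s(p(b)))   [R1 at 2.1]
3. g(b, s(p(b)))  →  b   [R1 at ε]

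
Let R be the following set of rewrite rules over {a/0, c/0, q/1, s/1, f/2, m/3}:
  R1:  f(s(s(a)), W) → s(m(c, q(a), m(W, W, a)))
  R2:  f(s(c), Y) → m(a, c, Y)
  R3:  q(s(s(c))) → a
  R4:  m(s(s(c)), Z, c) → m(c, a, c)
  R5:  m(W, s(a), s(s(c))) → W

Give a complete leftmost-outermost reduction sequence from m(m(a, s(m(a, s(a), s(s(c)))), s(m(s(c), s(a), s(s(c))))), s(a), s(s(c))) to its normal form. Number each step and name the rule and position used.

a

1. m(m(a, s(m(a, s(a), s(s(c)))), s(m(s(c), s(a), s(s(c))))), s(a), s(s(c)))  →  m(a, s(m(a, s(a), s(s(c)))), s(m(s(c), s(a), s(s(c)))))   [R5 at ε]
2. m(a, s(m(a, s(a), s(s(c)))), s(m(s(c), s(a), s(s(c)))))  →  m(a, s(a), s(m(s(c), s(a), s(s(c)))))   [R5 at 2.1]
3. m(a, s(a), s(m(s(c), s(a), s(s(c)))))  →  m(a, s(a), s(s(c)))   [R5 at 3.1]
4. m(a, s(a), s(s(c)))  →  a   [R5 at ε]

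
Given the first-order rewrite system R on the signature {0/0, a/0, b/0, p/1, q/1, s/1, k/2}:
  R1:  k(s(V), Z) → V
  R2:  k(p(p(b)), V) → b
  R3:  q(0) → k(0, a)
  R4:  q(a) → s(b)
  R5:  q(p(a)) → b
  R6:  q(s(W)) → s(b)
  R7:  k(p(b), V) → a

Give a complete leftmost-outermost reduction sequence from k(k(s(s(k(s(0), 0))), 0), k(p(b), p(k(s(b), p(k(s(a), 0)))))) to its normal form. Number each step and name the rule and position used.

0

1. k(k(s(s(k(s(0), 0))), 0), k(p(b), p(k(s(b), p(k(s(a), 0))))))  →  k(s(k(s(0), 0)), k(p(b), p(k(s(b), p(k(s(a), 0))))))   [R1 at 1]
2. k(s(k(s(0), 0)), k(p(b), p(k(s(b), p(k(s(a), 0))))))  →  k(s(0), 0)   [R1 at ε]
3. k(s(0), 0)  →  0   [R1 at ε]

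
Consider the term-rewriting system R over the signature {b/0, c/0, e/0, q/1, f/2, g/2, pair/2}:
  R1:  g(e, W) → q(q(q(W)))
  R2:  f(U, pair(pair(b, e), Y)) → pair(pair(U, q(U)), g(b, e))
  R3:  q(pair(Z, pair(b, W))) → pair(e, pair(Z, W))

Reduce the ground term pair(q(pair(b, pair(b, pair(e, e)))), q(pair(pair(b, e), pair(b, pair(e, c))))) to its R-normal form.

pair(pair(e, pair(b, pair(e, e))), pair(e, pair(pair(b, e), pair(e, c))))

1. pair(q(pair(b, pair(b, pair(e, e)))), q(pair(pair(b, e), pair(b, pair(e, c)))))  →  pair(pair(e, pair(b, pair(e, e))), q(pair(pair(b, e), pair(b, pair(e, c)))))   [R3 at 1]
2. pair(pair(e, pair(b, pair(e, e))), q(pair(pair(b, e), pair(b, pair(e, c)))))  →  pair(pair(e, pair(b, pair(e, e))), pair(e, pair(pair(b, e), pair(e, c))))   [R3 at 2]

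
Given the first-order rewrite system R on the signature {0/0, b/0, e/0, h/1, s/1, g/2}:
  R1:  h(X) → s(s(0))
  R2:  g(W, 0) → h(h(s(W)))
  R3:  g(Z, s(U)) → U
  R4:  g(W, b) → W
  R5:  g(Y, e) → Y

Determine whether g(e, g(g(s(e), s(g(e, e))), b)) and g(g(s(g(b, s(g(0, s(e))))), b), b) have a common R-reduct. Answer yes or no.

no — NF(t₁) = e, NF(t₂) = s(e)

Reduce t₁ = g(e, g(g(s(e), s(g(e, e))), b)):
1. g(e, g(g(s(e), s(g(e, e))), b))  →  g(e, g(s(e), s(g(e, e))))   [R4 at 2]
2. g(e, g(s(e), s(g(e, e))))  →  g(e, g(e, e))   [R3 at 2]
3. g(e, g(e, e))  →  g(e, e)   [R5 at 2]
4. g(e, e)  →  e   [R5 at ε]

Reduce t₂ = g(g(s(g(b, s(g(0, s(e))))), b), b):
1. g(g(s(g(b, s(g(0, s(e))))), b), b)  →  g(s(g(b, s(g(0, s(e))))), b)   [R4 at ε]
2. g(s(g(b, s(g(0, s(e))))), b)  →  s(g(b, s(g(0, s(e)))))   [R4 at ε]
3. s(g(b, s(g(0, s(e)))))  →  s(g(0, s(e)))   [R3 at 1]
4. s(g(0, s(e)))  →  s(e)   [R3 at 1]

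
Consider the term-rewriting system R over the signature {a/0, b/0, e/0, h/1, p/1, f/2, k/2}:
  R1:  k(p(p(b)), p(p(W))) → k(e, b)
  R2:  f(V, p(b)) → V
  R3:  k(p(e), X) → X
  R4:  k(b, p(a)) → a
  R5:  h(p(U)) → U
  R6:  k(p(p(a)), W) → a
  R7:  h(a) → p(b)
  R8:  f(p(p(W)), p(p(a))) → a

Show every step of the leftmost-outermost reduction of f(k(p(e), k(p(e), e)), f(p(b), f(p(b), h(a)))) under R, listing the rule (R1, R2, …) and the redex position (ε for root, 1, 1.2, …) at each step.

1. f(k(p(e), k(p(e), e)), f(p(b), f(p(b), h(a))))  →  f(k(p(e), e), f(p(b), f(p(b), h(a))))   [R3 at 1]
2. f(k(p(e), e), f(p(b), f(p(b), h(a))))  →  f(e, f(p(b), f(p(b), h(a))))   [R3 at 1]
3. f(e, f(p(b), f(p(b), h(a))))  →  f(e, f(p(b), f(p(b), p(b))))   [R7 at 2.2.2]
4. f(e, f(p(b), f(p(b), p(b))))  →  f(e, f(p(b), p(b)))   [R2 at 2.2]
5. f(e, f(p(b), p(b)))  →  f(e, p(b))   [R2 at 2]
6. f(e, p(b))  →  e   [R2 at ε]

e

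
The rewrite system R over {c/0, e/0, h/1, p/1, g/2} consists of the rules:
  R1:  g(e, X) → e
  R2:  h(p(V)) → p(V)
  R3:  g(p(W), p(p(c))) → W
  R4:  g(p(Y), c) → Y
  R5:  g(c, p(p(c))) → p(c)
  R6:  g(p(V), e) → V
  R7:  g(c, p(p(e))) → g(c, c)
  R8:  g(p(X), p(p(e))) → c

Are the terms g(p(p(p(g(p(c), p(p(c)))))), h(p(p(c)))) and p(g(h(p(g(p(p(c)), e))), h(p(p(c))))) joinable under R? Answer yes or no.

Reduce t₁ = g(p(p(p(g(p(c), p(p(c)))))), h(p(p(c)))):
1. g(p(p(p(g(p(c), p(p(c)))))), h(p(p(c))))  →  g(p(p(p(c))), h(p(p(c))))   [R3 at 1.1.1.1]
2. g(p(p(p(c))), h(p(p(c))))  →  g(p(p(p(c))), p(p(c)))   [R2 at 2]
3. g(p(p(p(c))), p(p(c)))  →  p(p(c))   [R3 at ε]

Reduce t₂ = p(g(h(p(g(p(p(c)), e))), h(p(p(c))))):
1. p(g(h(p(g(p(p(c)), e))), h(p(p(c)))))  →  p(g(p(g(p(p(c)), e)), h(p(p(c)))))   [R2 at 1.1]
2. p(g(p(g(p(p(c)), e)), h(p(p(c)))))  →  p(g(p(p(c)), h(p(p(c)))))   [R6 at 1.1.1]
3. p(g(p(p(c)), h(p(p(c)))))  →  p(g(p(p(c)), p(p(c))))   [R2 at 1.2]
4. p(g(p(p(c)), p(p(c))))  →  p(p(c))   [R3 at 1]

yes — NF(t₁) = p(p(c)), NF(t₂) = p(p(c))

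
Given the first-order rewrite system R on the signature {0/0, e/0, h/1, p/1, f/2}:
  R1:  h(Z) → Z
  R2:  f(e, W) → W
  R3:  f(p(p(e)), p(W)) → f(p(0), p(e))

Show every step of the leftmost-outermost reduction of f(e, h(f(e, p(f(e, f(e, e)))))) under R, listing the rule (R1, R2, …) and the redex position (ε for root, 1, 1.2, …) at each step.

1. f(e, h(f(e, p(f(e, f(e, e))))))  →  h(f(e, p(f(e, f(e, e)))))   [R2 at ε]
2. h(f(e, p(f(e, f(e, e)))))  →  f(e, p(f(e, f(e, e))))   [R1 at ε]
3. f(e, p(f(e, f(e, e))))  →  p(f(e, f(e, e)))   [R2 at ε]
4. p(f(e, f(e, e)))  →  p(f(e, e))   [R2 at 1]
5. p(f(e, e))  →  p(e)   [R2 at 1]

p(e)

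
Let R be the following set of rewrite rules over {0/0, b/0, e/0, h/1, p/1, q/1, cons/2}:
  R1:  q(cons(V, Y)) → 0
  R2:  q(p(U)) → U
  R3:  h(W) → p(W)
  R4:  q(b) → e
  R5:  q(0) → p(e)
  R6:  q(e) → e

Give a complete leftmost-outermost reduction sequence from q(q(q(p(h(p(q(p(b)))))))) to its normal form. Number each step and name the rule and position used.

1. q(q(q(p(h(p(q(p(b))))))))  →  q(q(h(p(q(p(b))))))   [R2 at 1.1]
2. q(q(h(p(q(p(b))))))  →  q(q(p(p(q(p(b))))))   [R3 at 1.1]
3. q(q(p(p(q(p(b))))))  →  q(p(q(p(b))))   [R2 at 1]
4. q(p(q(p(b))))  →  q(p(b))   [R2 at ε]
5. q(p(b))  →  b   [R2 at ε]

b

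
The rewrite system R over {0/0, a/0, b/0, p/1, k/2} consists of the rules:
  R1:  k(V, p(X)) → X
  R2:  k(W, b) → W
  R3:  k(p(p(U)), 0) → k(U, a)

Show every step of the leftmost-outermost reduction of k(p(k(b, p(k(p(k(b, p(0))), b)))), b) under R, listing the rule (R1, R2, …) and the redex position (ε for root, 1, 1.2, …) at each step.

1. k(p(k(b, p(k(p(k(b, p(0))), b)))), b)  →  p(k(b, p(k(p(k(b, p(0))), b))))   [R2 at ε]
2. p(k(b, p(k(p(k(b, p(0))), b))))  →  p(k(p(k(b, p(0))), b))   [R1 at 1]
3. p(k(p(k(b, p(0))), b))  →  p(p(k(b, p(0))))   [R2 at 1]
4. p(p(k(b, p(0))))  →  p(p(0))   [R1 at 1.1]

p(p(0))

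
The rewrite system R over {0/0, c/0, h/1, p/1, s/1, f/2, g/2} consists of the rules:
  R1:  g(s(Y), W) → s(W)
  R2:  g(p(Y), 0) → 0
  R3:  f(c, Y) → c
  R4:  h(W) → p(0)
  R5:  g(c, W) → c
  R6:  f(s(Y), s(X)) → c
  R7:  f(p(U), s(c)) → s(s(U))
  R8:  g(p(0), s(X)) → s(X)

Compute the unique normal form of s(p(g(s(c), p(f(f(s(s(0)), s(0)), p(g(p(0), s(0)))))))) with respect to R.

1. s(p(g(s(c), p(f(f(s(s(0)), s(0)), p(g(p(0), s(0))))))))  →  s(p(s(p(f(f(s(s(0)), s(0)), p(g(p(0), s(0))))))))   [R1 at 1.1]
2. s(p(s(p(f(f(s(s(0)), s(0)), p(g(p(0), s(0))))))))  →  s(p(s(p(f(c, p(g(p(0), s(0))))))))   [R6 at 1.1.1.1.1]
3. s(p(s(p(f(c, p(g(p(0), s(0))))))))  →  s(p(s(p(c))))   [R3 at 1.1.1.1]

s(p(s(p(c))))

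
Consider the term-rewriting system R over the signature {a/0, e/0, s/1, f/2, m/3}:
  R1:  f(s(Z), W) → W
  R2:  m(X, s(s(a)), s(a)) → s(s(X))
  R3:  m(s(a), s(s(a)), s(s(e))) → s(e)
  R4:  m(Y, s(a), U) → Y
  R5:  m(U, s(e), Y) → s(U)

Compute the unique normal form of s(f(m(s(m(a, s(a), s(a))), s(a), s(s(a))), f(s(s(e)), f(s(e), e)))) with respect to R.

1. s(f(m(s(m(a, s(a), s(a))), s(a), s(s(a))), f(s(s(e)), f(s(e), e))))  →  s(f(s(m(a, s(a), s(a))), f(s(s(e)), f(s(e), e))))   [R4 at 1.1]
2. s(f(s(m(a, s(a), s(a))), f(s(s(e)), f(s(e), e))))  →  s(f(s(s(e)), f(s(e), e)))   [R1 at 1]
3. s(f(s(s(e)), f(s(e), e)))  →  s(f(s(e), e))   [R1 at 1]
4. s(f(s(e), e))  →  s(e)   [R1 at 1]

s(e)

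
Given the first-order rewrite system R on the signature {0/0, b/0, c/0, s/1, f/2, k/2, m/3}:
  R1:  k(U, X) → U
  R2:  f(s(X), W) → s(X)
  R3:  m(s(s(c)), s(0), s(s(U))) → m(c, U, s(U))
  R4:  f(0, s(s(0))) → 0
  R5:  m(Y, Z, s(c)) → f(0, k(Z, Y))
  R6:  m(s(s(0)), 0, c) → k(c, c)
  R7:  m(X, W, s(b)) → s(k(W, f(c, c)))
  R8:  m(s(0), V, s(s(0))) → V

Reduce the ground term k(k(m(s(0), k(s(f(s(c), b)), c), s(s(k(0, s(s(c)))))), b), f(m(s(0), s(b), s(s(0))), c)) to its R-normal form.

1. k(k(m(s(0), k(s(f(s(c), b)), c), s(s(k(0, s(s(c)))))), b), f(m(s(0), s(b), s(s(0))), c))  →  k(m(s(0), k(s(f(s(c), b)), c), s(s(k(0, s(s(c)))))), b)   [R1 at ε]
2. k(m(s(0), k(s(f(s(c), b)), c), s(s(k(0, s(s(c)))))), b)  →  m(s(0), k(s(f(s(c), b)), c), s(s(k(0, s(s(c))))))   [R1 at ε]
3. m(s(0), k(s(f(s(c), b)), c), s(s(k(0, s(s(c))))))  →  m(s(0), s(f(s(c), b)), s(s(k(0, s(s(c))))))   [R1 at 2]
4. m(s(0), s(f(s(c), b)), s(s(k(0, s(s(c))))))  →  m(s(0), s(s(c)), s(s(k(0, s(s(c))))))   [R2 at 2.1]
5. m(s(0), s(s(c)), s(s(k(0, s(s(c))))))  →  m(s(0), s(s(c)), s(s(0)))   [R1 at 3.1.1]
6. m(s(0), s(s(c)), s(s(0)))  →  s(s(c))   [R8 at ε]

s(s(c))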